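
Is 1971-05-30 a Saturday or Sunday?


Anchor: Jan 1, 1971. With p = 1971 - 1 = 1970: (p + p//4 - p//100 + p//400) mod 7 = (1970 + 492 - 19 + 4) mod 7 = 2447 mod 7 = 4 -> Friday (Mon=0 ... Sun=6)
Day of year: 150; offset = 149
Weekday index = (4 + 149) mod 7 = 6 -> Sunday
Weekend days: Saturday, Sunday

Yes


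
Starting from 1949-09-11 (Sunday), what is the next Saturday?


Current: Sunday
Target: Saturday
Days ahead: 6

Next Saturday: 1949-09-17


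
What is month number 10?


Month 10 of 12

October


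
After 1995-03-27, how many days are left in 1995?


Day of year: 86 of 365
Remaining = 365 - 86

279 days


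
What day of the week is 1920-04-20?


Date: April 20, 1920
Anchor: Jan 1, 1920. With p = 1920 - 1 = 1919: (p + p//4 - p//100 + p//400) mod 7 = (1919 + 479 - 19 + 4) mod 7 = 2383 mod 7 = 3 -> Thursday (Mon=0 ... Sun=6)
Days before April (Jan-Mar): 91; offset = 91 + 20 - 1 = 110
Weekday index = (3 + 110) mod 7 = 1

Day of the week: Tuesday


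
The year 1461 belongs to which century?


Century = (year - 1) // 100 + 1
= (1461 - 1) // 100 + 1
= 1460 // 100 + 1
= 14 + 1

15th century


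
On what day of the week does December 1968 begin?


Target: December 1, 1968
Anchor: Jan 1, 1968. With p = 1968 - 1 = 1967: (p + p//4 - p//100 + p//400) mod 7 = (1967 + 491 - 19 + 4) mod 7 = 2443 mod 7 = 0 -> Monday (Mon=0 ... Sun=6)
Days before December (Jan-Nov): 335 days
Weekday index = (0 + 335) mod 7 = 6

Sunday


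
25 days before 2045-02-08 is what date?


Start: 2045-02-08, subtract 25 days
Back 8 days from February 8 reaches January 31, 2045 -> 17 left
January 2045: 31 - 17 = 14 -> lands on January 14

Result: 2045-01-14


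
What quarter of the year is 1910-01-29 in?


Month: January (month 1)
Q1: Jan-Mar, Q2: Apr-Jun, Q3: Jul-Sep, Q4: Oct-Dec

Q1


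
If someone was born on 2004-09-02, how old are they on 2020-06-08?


Birth: 2004-09-02
Reference: 2020-06-08
Year difference: 2020 - 2004 = 16
Birthday not yet reached in 2020, subtract 1

15 years old


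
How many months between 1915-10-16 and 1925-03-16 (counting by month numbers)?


From October 1915 to March 1925
10 years * 12 = 120 months, minus 7 months = 113

113 months


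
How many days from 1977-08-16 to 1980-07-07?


From 1977-08-16 to 1980-07-07
1977-08-16: days before August = 31 + 28 + 31 + 30 + 31 + 30 + 31 = 212 (1977 is not a leap year); day of year = 212 + 16 = 228
1980-07-07: days before July = 31 + 29 + 31 + 30 + 31 + 30 = 182 (1980 is a leap year); day of year = 182 + 7 = 189
Rest of 1977: 365 - 228 = 137
Full years 1978 (365), 1979 (365): 730
Total = 137 + 730 + 189 = 1056

1056 days


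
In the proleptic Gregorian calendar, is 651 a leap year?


Gregorian leap year rule: divisible by 4, but not by 100, unless also by 400.
651 is not divisible by 4 -> not a leap year

No


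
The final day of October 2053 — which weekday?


October 2053 has 31 days
Anchor: Jan 1, 2053. With p = 2053 - 1 = 2052: (p + p//4 - p//100 + p//400) mod 7 = (2052 + 513 - 20 + 5) mod 7 = 2550 mod 7 = 2 -> Wednesday (Mon=0 ... Sun=6)
Days before October (Jan-Sep): 273; October 1 index = (2 + 273) mod 7 = 2 -> Wednesday
Last day offset: 31 - 1 = 30 days
Weekday index = (2 + 30) mod 7 = 4

Friday, October 31


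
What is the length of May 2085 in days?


May 2085

31 days


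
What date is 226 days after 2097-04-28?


Start: 2097-04-28, add 226 days
April 2097 has 30 days: 30 - 28 = 2 days to April 30 -> 224 left
May 2097 has 31 days -> 193 left
June 2097 has 30 days -> 163 left
July 2097 has 31 days -> 132 left
August 2097 has 31 days -> 101 left
September 2097 has 30 days -> 71 left
October 2097 has 31 days -> 40 left
November 2097 has 30 days -> 10 left
December 2097: 10 <= 31 -> lands on December 10

Result: 2097-12-10


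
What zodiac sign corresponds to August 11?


Date: August 11
Conventional tropical zodiac dates: Leo from July 23 onward; Virgo starts August 23
August 11 falls within the Leo range

Leo


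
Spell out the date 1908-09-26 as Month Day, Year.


ISO 1908-09-26 parses as year=1908, month=09, day=26
Month 9 -> September

September 26, 1908


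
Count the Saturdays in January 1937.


January 1937 has 31 days
Anchor: Jan 1, 1937. With p = 1937 - 1 = 1936: (p + p//4 - p//100 + p//400) mod 7 = (1936 + 484 - 19 + 4) mod 7 = 2405 mod 7 = 4 -> Friday (Mon=0 ... Sun=6)
January 1 is the anchor itself -> Friday
First Saturday is January 2
Saturdays: 2, 9, 16, 23, 30

5 Saturdays


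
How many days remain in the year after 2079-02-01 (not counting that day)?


Day of year: 32 of 365
Remaining = 365 - 32

333 days


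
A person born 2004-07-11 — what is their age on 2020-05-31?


Birth: 2004-07-11
Reference: 2020-05-31
Year difference: 2020 - 2004 = 16
Birthday not yet reached in 2020, subtract 1

15 years old


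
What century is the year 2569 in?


Century = (year - 1) // 100 + 1
= (2569 - 1) // 100 + 1
= 2568 // 100 + 1
= 25 + 1

26th century


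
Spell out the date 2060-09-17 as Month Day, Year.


ISO 2060-09-17 parses as year=2060, month=09, day=17
Month 9 -> September

September 17, 2060


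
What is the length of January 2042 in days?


January 2042

31 days


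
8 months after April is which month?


April is month 4
4 + 8 = 12

December


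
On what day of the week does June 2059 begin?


Target: June 1, 2059
Anchor: Jan 1, 2059. With p = 2059 - 1 = 2058: (p + p//4 - p//100 + p//400) mod 7 = (2058 + 514 - 20 + 5) mod 7 = 2557 mod 7 = 2 -> Wednesday (Mon=0 ... Sun=6)
Days before June (Jan-May): 151 days
Weekday index = (2 + 151) mod 7 = 6

Sunday


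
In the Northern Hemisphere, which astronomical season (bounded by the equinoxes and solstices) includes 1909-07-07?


Date: July 7
Astronomical Summer (approx.; exact equinox/solstice day varies by year): June 21 to September 21
July 7 falls within the Summer window

Summer


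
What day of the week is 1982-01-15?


Date: January 15, 1982
Anchor: Jan 1, 1982. With p = 1982 - 1 = 1981: (p + p//4 - p//100 + p//400) mod 7 = (1981 + 495 - 19 + 4) mod 7 = 2461 mod 7 = 4 -> Friday (Mon=0 ... Sun=6)
Days into year = 15 - 1 = 14
Weekday index = (4 + 14) mod 7 = 4

Day of the week: Friday


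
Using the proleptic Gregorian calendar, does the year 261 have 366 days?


Gregorian leap year rule: divisible by 4, but not by 100, unless also by 400.
261 is not divisible by 4 -> not a leap year

No


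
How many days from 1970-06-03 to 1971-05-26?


From 1970-06-03 to 1971-05-26
1970-06-03: days before June = 31 + 28 + 31 + 30 + 31 = 151 (1970 is not a leap year); day of year = 151 + 3 = 154
1971-05-26: days before May = 31 + 28 + 31 + 30 = 120 (1971 is not a leap year); day of year = 120 + 26 = 146
Rest of 1970: 365 - 154 = 211
Total = 211 + 146 = 357

357 days


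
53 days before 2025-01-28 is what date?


Start: 2025-01-28, subtract 53 days
Back 28 days from January 28 reaches December 31, 2024 -> 25 left
December 2024: 31 - 25 = 6 -> lands on December 6

Result: 2024-12-06


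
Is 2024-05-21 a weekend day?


Anchor: Jan 1, 2024. With p = 2024 - 1 = 2023: (p + p//4 - p//100 + p//400) mod 7 = (2023 + 505 - 20 + 5) mod 7 = 2513 mod 7 = 0 -> Monday (Mon=0 ... Sun=6)
Day of year: 142; offset = 141
Weekday index = (0 + 141) mod 7 = 1 -> Tuesday
Weekend days: Saturday, Sunday

No


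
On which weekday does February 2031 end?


February 2031 has 28 days
Anchor: Jan 1, 2031. With p = 2031 - 1 = 2030: (p + p//4 - p//100 + p//400) mod 7 = (2030 + 507 - 20 + 5) mod 7 = 2522 mod 7 = 2 -> Wednesday (Mon=0 ... Sun=6)
Days before February (Jan): 31; February 1 index = (2 + 31) mod 7 = 5 -> Saturday
Last day offset: 28 - 1 = 27 days
Weekday index = (5 + 27) mod 7 = 4

Friday, February 28


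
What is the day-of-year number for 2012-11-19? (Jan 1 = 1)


Date: November 19, 2012
Days in months 1 through 10: 305
Plus 19 days in November

Day of year: 324


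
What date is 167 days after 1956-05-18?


Start: 1956-05-18, add 167 days
May 1956 has 31 days: 31 - 18 = 13 days to May 31 -> 154 left
June 1956 has 30 days -> 124 left
July 1956 has 31 days -> 93 left
August 1956 has 31 days -> 62 left
September 1956 has 30 days -> 32 left
October 1956 has 31 days -> 1 left
November 1956: 1 <= 30 -> lands on November 1

Result: 1956-11-01


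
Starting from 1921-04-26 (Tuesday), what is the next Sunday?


Current: Tuesday
Target: Sunday
Days ahead: 5

Next Sunday: 1921-05-01


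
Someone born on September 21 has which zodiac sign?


Date: September 21
Conventional tropical zodiac dates: Virgo from August 23 onward; Libra starts September 23
September 21 falls within the Virgo range

Virgo


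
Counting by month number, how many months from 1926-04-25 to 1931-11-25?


From April 1926 to November 1931
5 years * 12 = 60 months, plus 7 months = 67

67 months


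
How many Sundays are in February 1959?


February 1959 has 28 days
Anchor: Jan 1, 1959. With p = 1959 - 1 = 1958: (p + p//4 - p//100 + p//400) mod 7 = (1958 + 489 - 19 + 4) mod 7 = 2432 mod 7 = 3 -> Thursday (Mon=0 ... Sun=6)
Days before February (Jan): 31; February 1 index = (3 + 31) mod 7 = 6 -> Sunday
First Sunday is February 1
Sundays: 1, 8, 15, 22

4 Sundays


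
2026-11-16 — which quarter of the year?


Month: November (month 11)
Q1: Jan-Mar, Q2: Apr-Jun, Q3: Jul-Sep, Q4: Oct-Dec

Q4


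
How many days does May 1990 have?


May 1990

31 days


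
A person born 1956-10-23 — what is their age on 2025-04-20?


Birth: 1956-10-23
Reference: 2025-04-20
Year difference: 2025 - 1956 = 69
Birthday not yet reached in 2025, subtract 1

68 years old


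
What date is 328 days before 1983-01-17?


Start: 1983-01-17, subtract 328 days
Back 17 days from January 17 reaches December 31, 1982 -> 311 left
December 1982 has 31 days -> back to November 30, 1982 -> 280 left
November 1982 has 30 days -> back to October 31, 1982 -> 250 left
October 1982 has 31 days -> back to September 30, 1982 -> 219 left
September 1982 has 30 days -> back to August 31, 1982 -> 189 left
August 1982 has 31 days -> back to July 31, 1982 -> 158 left
July 1982 has 31 days -> back to June 30, 1982 -> 127 left
June 1982 has 30 days -> back to May 31, 1982 -> 97 left
May 1982 has 31 days -> back to April 30, 1982 -> 66 left
April 1982 has 30 days -> back to March 31, 1982 -> 36 left
March 1982 has 31 days -> back to February 28, 1982 -> 5 left
February 1982: 28 - 5 = 23 -> lands on February 23

Result: 1982-02-23


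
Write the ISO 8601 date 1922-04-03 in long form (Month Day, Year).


ISO 1922-04-03 parses as year=1922, month=04, day=03
Month 4 -> April

April 3, 1922


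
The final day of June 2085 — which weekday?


June 2085 has 30 days
Anchor: Jan 1, 2085. With p = 2085 - 1 = 2084: (p + p//4 - p//100 + p//400) mod 7 = (2084 + 521 - 20 + 5) mod 7 = 2590 mod 7 = 0 -> Monday (Mon=0 ... Sun=6)
Days before June (Jan-May): 151; June 1 index = (0 + 151) mod 7 = 4 -> Friday
Last day offset: 30 - 1 = 29 days
Weekday index = (4 + 29) mod 7 = 5

Saturday, June 30


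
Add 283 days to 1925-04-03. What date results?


Start: 1925-04-03, add 283 days
April 1925 has 30 days: 30 - 3 = 27 days to April 30 -> 256 left
May 1925 has 31 days -> 225 left
June 1925 has 30 days -> 195 left
July 1925 has 31 days -> 164 left
August 1925 has 31 days -> 133 left
September 1925 has 30 days -> 103 left
October 1925 has 31 days -> 72 left
November 1925 has 30 days -> 42 left
December 1925 has 31 days -> 11 left
January 1926: 11 <= 31 -> lands on January 11

Result: 1926-01-11


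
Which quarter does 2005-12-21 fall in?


Month: December (month 12)
Q1: Jan-Mar, Q2: Apr-Jun, Q3: Jul-Sep, Q4: Oct-Dec

Q4


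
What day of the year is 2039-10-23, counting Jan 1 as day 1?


Date: October 23, 2039
Days in months 1 through 9: 273
Plus 23 days in October

Day of year: 296


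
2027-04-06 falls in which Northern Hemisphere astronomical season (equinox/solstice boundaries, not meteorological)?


Date: April 6
Astronomical Spring (approx.; exact equinox/solstice day varies by year): March 20 to June 20
April 6 falls within the Spring window

Spring


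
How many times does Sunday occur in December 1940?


December 1940 has 31 days
Anchor: Jan 1, 1940. With p = 1940 - 1 = 1939: (p + p//4 - p//100 + p//400) mod 7 = (1939 + 484 - 19 + 4) mod 7 = 2408 mod 7 = 0 -> Monday (Mon=0 ... Sun=6)
Days before December (Jan-Nov): 335; December 1 index = (0 + 335) mod 7 = 6 -> Sunday
First Sunday is December 1
Sundays: 1, 8, 15, 22, 29

5 Sundays


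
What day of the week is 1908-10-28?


Date: October 28, 1908
Anchor: Jan 1, 1908. With p = 1908 - 1 = 1907: (p + p//4 - p//100 + p//400) mod 7 = (1907 + 476 - 19 + 4) mod 7 = 2368 mod 7 = 2 -> Wednesday (Mon=0 ... Sun=6)
Days before October (Jan-Sep): 274; offset = 274 + 28 - 1 = 301
Weekday index = (2 + 301) mod 7 = 2

Day of the week: Wednesday


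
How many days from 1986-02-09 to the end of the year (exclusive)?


Day of year: 40 of 365
Remaining = 365 - 40

325 days


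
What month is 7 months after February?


February is month 2
2 + 7 = 9

September


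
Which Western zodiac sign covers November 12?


Date: November 12
Conventional tropical zodiac dates: Scorpio from October 23 onward; Sagittarius starts November 22
November 12 falls within the Scorpio range

Scorpio


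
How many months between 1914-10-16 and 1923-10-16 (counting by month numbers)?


From October 1914 to October 1923
9 years * 12 = 108 months = 108

108 months


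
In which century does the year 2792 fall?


Century = (year - 1) // 100 + 1
= (2792 - 1) // 100 + 1
= 2791 // 100 + 1
= 27 + 1

28th century


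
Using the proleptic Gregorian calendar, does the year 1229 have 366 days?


Gregorian leap year rule: divisible by 4, but not by 100, unless also by 400.
1229 is not divisible by 4 -> not a leap year

No


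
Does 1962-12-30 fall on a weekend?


Anchor: Jan 1, 1962. With p = 1962 - 1 = 1961: (p + p//4 - p//100 + p//400) mod 7 = (1961 + 490 - 19 + 4) mod 7 = 2436 mod 7 = 0 -> Monday (Mon=0 ... Sun=6)
Day of year: 364; offset = 363
Weekday index = (0 + 363) mod 7 = 6 -> Sunday
Weekend days: Saturday, Sunday

Yes


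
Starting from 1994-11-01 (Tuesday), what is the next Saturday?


Current: Tuesday
Target: Saturday
Days ahead: 4

Next Saturday: 1994-11-05


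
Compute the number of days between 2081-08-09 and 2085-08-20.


From 2081-08-09 to 2085-08-20
2081-08-09: days before August = 31 + 28 + 31 + 30 + 31 + 30 + 31 = 212 (2081 is not a leap year); day of year = 212 + 9 = 221
2085-08-20: days before August = 31 + 28 + 31 + 30 + 31 + 30 + 31 = 212 (2085 is not a leap year); day of year = 212 + 20 = 232
Rest of 2081: 365 - 221 = 144
Full years 2082 (365), 2083 (365), 2084 (366): 1096
Total = 144 + 1096 + 232 = 1472

1472 days


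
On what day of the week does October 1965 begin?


Target: October 1, 1965
Anchor: Jan 1, 1965. With p = 1965 - 1 = 1964: (p + p//4 - p//100 + p//400) mod 7 = (1964 + 491 - 19 + 4) mod 7 = 2440 mod 7 = 4 -> Friday (Mon=0 ... Sun=6)
Days before October (Jan-Sep): 273 days
Weekday index = (4 + 273) mod 7 = 4

Friday


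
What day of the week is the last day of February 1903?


February 1903 has 28 days
Anchor: Jan 1, 1903. With p = 1903 - 1 = 1902: (p + p//4 - p//100 + p//400) mod 7 = (1902 + 475 - 19 + 4) mod 7 = 2362 mod 7 = 3 -> Thursday (Mon=0 ... Sun=6)
Days before February (Jan): 31; February 1 index = (3 + 31) mod 7 = 6 -> Sunday
Last day offset: 28 - 1 = 27 days
Weekday index = (6 + 27) mod 7 = 5

Saturday, February 28


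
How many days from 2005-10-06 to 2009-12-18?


From 2005-10-06 to 2009-12-18
2005-10-06: days before October = 31 + 28 + 31 + 30 + 31 + 30 + 31 + 31 + 30 = 273 (2005 is not a leap year); day of year = 273 + 6 = 279
2009-12-18: days before December = 31 + 28 + 31 + 30 + 31 + 30 + 31 + 31 + 30 + 31 + 30 = 334 (2009 is not a leap year); day of year = 334 + 18 = 352
Rest of 2005: 365 - 279 = 86
Full years 2006 (365), 2007 (365), 2008 (366): 1096
Total = 86 + 1096 + 352 = 1534

1534 days


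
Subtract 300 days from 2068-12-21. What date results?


Start: 2068-12-21, subtract 300 days
Back 21 days from December 21 reaches November 30, 2068 -> 279 left
November 2068 has 30 days -> back to October 31, 2068 -> 249 left
October 2068 has 31 days -> back to September 30, 2068 -> 218 left
September 2068 has 30 days -> back to August 31, 2068 -> 188 left
August 2068 has 31 days -> back to July 31, 2068 -> 157 left
July 2068 has 31 days -> back to June 30, 2068 -> 126 left
June 2068 has 30 days -> back to May 31, 2068 -> 96 left
May 2068 has 31 days -> back to April 30, 2068 -> 65 left
April 2068 has 30 days -> back to March 31, 2068 -> 35 left
March 2068 has 31 days -> back to February 29, 2068 -> 4 left
February 2068: 29 - 4 = 25 -> lands on February 25

Result: 2068-02-25


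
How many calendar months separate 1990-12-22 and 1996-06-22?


From December 1990 to June 1996
6 years * 12 = 72 months, minus 6 months = 66

66 months


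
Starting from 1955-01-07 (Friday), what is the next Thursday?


Current: Friday
Target: Thursday
Days ahead: 6

Next Thursday: 1955-01-13


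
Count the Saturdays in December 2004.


December 2004 has 31 days
Anchor: Jan 1, 2004. With p = 2004 - 1 = 2003: (p + p//4 - p//100 + p//400) mod 7 = (2003 + 500 - 20 + 5) mod 7 = 2488 mod 7 = 3 -> Thursday (Mon=0 ... Sun=6)
Days before December (Jan-Nov): 335; December 1 index = (3 + 335) mod 7 = 2 -> Wednesday
First Saturday is December 4
Saturdays: 4, 11, 18, 25

4 Saturdays


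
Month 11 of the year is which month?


Month 11 of 12

November


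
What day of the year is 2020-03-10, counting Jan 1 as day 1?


Date: March 10, 2020
Days in months 1 through 2: 60
Plus 10 days in March

Day of year: 70


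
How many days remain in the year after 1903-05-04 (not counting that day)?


Day of year: 124 of 365
Remaining = 365 - 124

241 days


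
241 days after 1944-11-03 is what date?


Start: 1944-11-03, add 241 days
November 1944 has 30 days: 30 - 3 = 27 days to November 30 -> 214 left
December 1944 has 31 days -> 183 left
January 1945 has 31 days -> 152 left
February 1945 has 28 days -> 124 left
March 1945 has 31 days -> 93 left
April 1945 has 30 days -> 63 left
May 1945 has 31 days -> 32 left
June 1945 has 30 days -> 2 left
July 1945: 2 <= 31 -> lands on July 2

Result: 1945-07-02


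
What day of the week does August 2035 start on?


Target: August 1, 2035
Anchor: Jan 1, 2035. With p = 2035 - 1 = 2034: (p + p//4 - p//100 + p//400) mod 7 = (2034 + 508 - 20 + 5) mod 7 = 2527 mod 7 = 0 -> Monday (Mon=0 ... Sun=6)
Days before August (Jan-Jul): 212 days
Weekday index = (0 + 212) mod 7 = 2

Wednesday


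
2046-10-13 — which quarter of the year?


Month: October (month 10)
Q1: Jan-Mar, Q2: Apr-Jun, Q3: Jul-Sep, Q4: Oct-Dec

Q4


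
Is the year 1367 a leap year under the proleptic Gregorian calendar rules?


Gregorian leap year rule: divisible by 4, but not by 100, unless also by 400.
1367 is not divisible by 4 -> not a leap year

No


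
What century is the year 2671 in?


Century = (year - 1) // 100 + 1
= (2671 - 1) // 100 + 1
= 2670 // 100 + 1
= 26 + 1

27th century


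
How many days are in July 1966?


July 1966

31 days


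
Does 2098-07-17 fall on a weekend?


Anchor: Jan 1, 2098. With p = 2098 - 1 = 2097: (p + p//4 - p//100 + p//400) mod 7 = (2097 + 524 - 20 + 5) mod 7 = 2606 mod 7 = 2 -> Wednesday (Mon=0 ... Sun=6)
Day of year: 198; offset = 197
Weekday index = (2 + 197) mod 7 = 3 -> Thursday
Weekend days: Saturday, Sunday

No


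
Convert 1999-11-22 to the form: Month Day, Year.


ISO 1999-11-22 parses as year=1999, month=11, day=22
Month 11 -> November

November 22, 1999


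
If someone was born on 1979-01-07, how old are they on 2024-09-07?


Birth: 1979-01-07
Reference: 2024-09-07
Year difference: 2024 - 1979 = 45

45 years old


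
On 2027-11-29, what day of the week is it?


Date: November 29, 2027
Anchor: Jan 1, 2027. With p = 2027 - 1 = 2026: (p + p//4 - p//100 + p//400) mod 7 = (2026 + 506 - 20 + 5) mod 7 = 2517 mod 7 = 4 -> Friday (Mon=0 ... Sun=6)
Days before November (Jan-Oct): 304; offset = 304 + 29 - 1 = 332
Weekday index = (4 + 332) mod 7 = 0

Day of the week: Monday


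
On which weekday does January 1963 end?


January 1963 has 31 days
Anchor: Jan 1, 1963. With p = 1963 - 1 = 1962: (p + p//4 - p//100 + p//400) mod 7 = (1962 + 490 - 19 + 4) mod 7 = 2437 mod 7 = 1 -> Tuesday (Mon=0 ... Sun=6)
January 1 is the anchor itself -> Tuesday
Last day offset: 31 - 1 = 30 days
Weekday index = (1 + 30) mod 7 = 3

Thursday, January 31


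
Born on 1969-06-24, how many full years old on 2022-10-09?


Birth: 1969-06-24
Reference: 2022-10-09
Year difference: 2022 - 1969 = 53

53 years old


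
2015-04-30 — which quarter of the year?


Month: April (month 4)
Q1: Jan-Mar, Q2: Apr-Jun, Q3: Jul-Sep, Q4: Oct-Dec

Q2


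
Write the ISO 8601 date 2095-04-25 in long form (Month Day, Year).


ISO 2095-04-25 parses as year=2095, month=04, day=25
Month 4 -> April

April 25, 2095


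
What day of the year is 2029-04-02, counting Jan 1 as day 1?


Date: April 2, 2029
Days in months 1 through 3: 90
Plus 2 days in April

Day of year: 92


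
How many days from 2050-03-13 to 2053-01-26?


From 2050-03-13 to 2053-01-26
2050-03-13: days before March = 31 + 28 = 59 (2050 is not a leap year); day of year = 59 + 13 = 72
2053-01-26: day of year = 26
Rest of 2050: 365 - 72 = 293
Full years 2051 (365), 2052 (366): 731
Total = 293 + 731 + 26 = 1050

1050 days


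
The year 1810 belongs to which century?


Century = (year - 1) // 100 + 1
= (1810 - 1) // 100 + 1
= 1809 // 100 + 1
= 18 + 1

19th century


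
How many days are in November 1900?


November 1900

30 days


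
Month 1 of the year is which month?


Month 1 of 12

January


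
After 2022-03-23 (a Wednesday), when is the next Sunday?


Current: Wednesday
Target: Sunday
Days ahead: 4

Next Sunday: 2022-03-27


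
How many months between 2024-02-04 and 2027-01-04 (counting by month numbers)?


From February 2024 to January 2027
3 years * 12 = 36 months, minus 1 month = 35

35 months


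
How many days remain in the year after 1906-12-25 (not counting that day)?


Day of year: 359 of 365
Remaining = 365 - 359

6 days


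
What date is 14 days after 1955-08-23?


Start: 1955-08-23, add 14 days
August 1955 has 31 days: 31 - 23 = 8 days to August 31 -> 6 left
September 1955: 6 <= 30 -> lands on September 6

Result: 1955-09-06


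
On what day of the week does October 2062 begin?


Target: October 1, 2062
Anchor: Jan 1, 2062. With p = 2062 - 1 = 2061: (p + p//4 - p//100 + p//400) mod 7 = (2061 + 515 - 20 + 5) mod 7 = 2561 mod 7 = 6 -> Sunday (Mon=0 ... Sun=6)
Days before October (Jan-Sep): 273 days
Weekday index = (6 + 273) mod 7 = 6

Sunday


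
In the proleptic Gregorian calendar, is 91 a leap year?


Gregorian leap year rule: divisible by 4, but not by 100, unless also by 400.
91 is not divisible by 4 -> not a leap year

No


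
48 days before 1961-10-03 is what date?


Start: 1961-10-03, subtract 48 days
Back 3 days from October 3 reaches September 30, 1961 -> 45 left
September 1961 has 30 days -> back to August 31, 1961 -> 15 left
August 1961: 31 - 15 = 16 -> lands on August 16

Result: 1961-08-16


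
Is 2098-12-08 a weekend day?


Anchor: Jan 1, 2098. With p = 2098 - 1 = 2097: (p + p//4 - p//100 + p//400) mod 7 = (2097 + 524 - 20 + 5) mod 7 = 2606 mod 7 = 2 -> Wednesday (Mon=0 ... Sun=6)
Day of year: 342; offset = 341
Weekday index = (2 + 341) mod 7 = 0 -> Monday
Weekend days: Saturday, Sunday

No


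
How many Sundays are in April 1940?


April 1940 has 30 days
Anchor: Jan 1, 1940. With p = 1940 - 1 = 1939: (p + p//4 - p//100 + p//400) mod 7 = (1939 + 484 - 19 + 4) mod 7 = 2408 mod 7 = 0 -> Monday (Mon=0 ... Sun=6)
Days before April (Jan-Mar): 91; April 1 index = (0 + 91) mod 7 = 0 -> Monday
First Sunday is April 7
Sundays: 7, 14, 21, 28

4 Sundays


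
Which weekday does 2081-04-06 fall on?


Date: April 6, 2081
Anchor: Jan 1, 2081. With p = 2081 - 1 = 2080: (p + p//4 - p//100 + p//400) mod 7 = (2080 + 520 - 20 + 5) mod 7 = 2585 mod 7 = 2 -> Wednesday (Mon=0 ... Sun=6)
Days before April (Jan-Mar): 90; offset = 90 + 6 - 1 = 95
Weekday index = (2 + 95) mod 7 = 6

Day of the week: Sunday


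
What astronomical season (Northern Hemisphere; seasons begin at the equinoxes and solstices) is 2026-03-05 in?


Date: March 5
Astronomical Winter (approx.; exact equinox/solstice day varies by year): December 21 to March 19
March 5 falls within the Winter window

Winter


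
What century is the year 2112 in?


Century = (year - 1) // 100 + 1
= (2112 - 1) // 100 + 1
= 2111 // 100 + 1
= 21 + 1

22nd century


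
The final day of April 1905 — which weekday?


April 1905 has 30 days
Anchor: Jan 1, 1905. With p = 1905 - 1 = 1904: (p + p//4 - p//100 + p//400) mod 7 = (1904 + 476 - 19 + 4) mod 7 = 2365 mod 7 = 6 -> Sunday (Mon=0 ... Sun=6)
Days before April (Jan-Mar): 90; April 1 index = (6 + 90) mod 7 = 5 -> Saturday
Last day offset: 30 - 1 = 29 days
Weekday index = (5 + 29) mod 7 = 6

Sunday, April 30


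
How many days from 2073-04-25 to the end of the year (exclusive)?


Day of year: 115 of 365
Remaining = 365 - 115

250 days


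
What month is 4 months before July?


July is month 7
7 - 4 = 3

March


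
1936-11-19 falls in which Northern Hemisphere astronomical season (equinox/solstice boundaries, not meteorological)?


Date: November 19
Astronomical Autumn (approx.; exact equinox/solstice day varies by year): September 22 to December 20
November 19 falls within the Autumn window

Autumn


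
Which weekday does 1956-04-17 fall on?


Date: April 17, 1956
Anchor: Jan 1, 1956. With p = 1956 - 1 = 1955: (p + p//4 - p//100 + p//400) mod 7 = (1955 + 488 - 19 + 4) mod 7 = 2428 mod 7 = 6 -> Sunday (Mon=0 ... Sun=6)
Days before April (Jan-Mar): 91; offset = 91 + 17 - 1 = 107
Weekday index = (6 + 107) mod 7 = 1

Day of the week: Tuesday


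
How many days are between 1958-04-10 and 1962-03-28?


From 1958-04-10 to 1962-03-28
1958-04-10: days before April = 31 + 28 + 31 = 90 (1958 is not a leap year); day of year = 90 + 10 = 100
1962-03-28: days before March = 31 + 28 = 59 (1962 is not a leap year); day of year = 59 + 28 = 87
Rest of 1958: 365 - 100 = 265
Full years 1959 (365), 1960 (366), 1961 (365): 1096
Total = 265 + 1096 + 87 = 1448

1448 days


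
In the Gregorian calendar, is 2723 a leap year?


Gregorian leap year rule: divisible by 4, but not by 100, unless also by 400.
2723 is not divisible by 4 -> not a leap year

No


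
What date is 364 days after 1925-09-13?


Start: 1925-09-13, add 364 days
September 1925 has 30 days: 30 - 13 = 17 days to September 30 -> 347 left
October 1925 has 31 days -> 316 left
November 1925 has 30 days -> 286 left
December 1925 has 31 days -> 255 left
January 1926 has 31 days -> 224 left
February 1926 has 28 days -> 196 left
March 1926 has 31 days -> 165 left
April 1926 has 30 days -> 135 left
May 1926 has 31 days -> 104 left
June 1926 has 30 days -> 74 left
July 1926 has 31 days -> 43 left
August 1926 has 31 days -> 12 left
September 1926: 12 <= 30 -> lands on September 12

Result: 1926-09-12


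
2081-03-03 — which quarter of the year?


Month: March (month 3)
Q1: Jan-Mar, Q2: Apr-Jun, Q3: Jul-Sep, Q4: Oct-Dec

Q1


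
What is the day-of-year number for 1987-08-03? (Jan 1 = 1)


Date: August 3, 1987
Days in months 1 through 7: 212
Plus 3 days in August

Day of year: 215


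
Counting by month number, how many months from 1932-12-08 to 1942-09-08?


From December 1932 to September 1942
10 years * 12 = 120 months, minus 3 months = 117

117 months


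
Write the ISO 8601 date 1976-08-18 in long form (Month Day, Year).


ISO 1976-08-18 parses as year=1976, month=08, day=18
Month 8 -> August

August 18, 1976


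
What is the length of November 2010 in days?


November 2010

30 days


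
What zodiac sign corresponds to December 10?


Date: December 10
Conventional tropical zodiac dates: Sagittarius from November 22 onward; Capricorn starts December 22
December 10 falls within the Sagittarius range

Sagittarius


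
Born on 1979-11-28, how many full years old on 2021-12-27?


Birth: 1979-11-28
Reference: 2021-12-27
Year difference: 2021 - 1979 = 42

42 years old


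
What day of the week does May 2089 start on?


Target: May 1, 2089
Anchor: Jan 1, 2089. With p = 2089 - 1 = 2088: (p + p//4 - p//100 + p//400) mod 7 = (2088 + 522 - 20 + 5) mod 7 = 2595 mod 7 = 5 -> Saturday (Mon=0 ... Sun=6)
Days before May (Jan-Apr): 120 days
Weekday index = (5 + 120) mod 7 = 6

Sunday


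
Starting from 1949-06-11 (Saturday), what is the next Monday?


Current: Saturday
Target: Monday
Days ahead: 2

Next Monday: 1949-06-13


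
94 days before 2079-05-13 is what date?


Start: 2079-05-13, subtract 94 days
Back 13 days from May 13 reaches April 30, 2079 -> 81 left
April 2079 has 30 days -> back to March 31, 2079 -> 51 left
March 2079 has 31 days -> back to February 28, 2079 -> 20 left
February 2079: 28 - 20 = 8 -> lands on February 8

Result: 2079-02-08


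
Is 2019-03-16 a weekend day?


Anchor: Jan 1, 2019. With p = 2019 - 1 = 2018: (p + p//4 - p//100 + p//400) mod 7 = (2018 + 504 - 20 + 5) mod 7 = 2507 mod 7 = 1 -> Tuesday (Mon=0 ... Sun=6)
Day of year: 75; offset = 74
Weekday index = (1 + 74) mod 7 = 5 -> Saturday
Weekend days: Saturday, Sunday

Yes


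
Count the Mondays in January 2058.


January 2058 has 31 days
Anchor: Jan 1, 2058. With p = 2058 - 1 = 2057: (p + p//4 - p//100 + p//400) mod 7 = (2057 + 514 - 20 + 5) mod 7 = 2556 mod 7 = 1 -> Tuesday (Mon=0 ... Sun=6)
January 1 is the anchor itself -> Tuesday
First Monday is January 7
Mondays: 7, 14, 21, 28

4 Mondays


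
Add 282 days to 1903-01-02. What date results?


Start: 1903-01-02, add 282 days
January 1903 has 31 days: 31 - 2 = 29 days to January 31 -> 253 left
February 1903 has 28 days -> 225 left
March 1903 has 31 days -> 194 left
April 1903 has 30 days -> 164 left
May 1903 has 31 days -> 133 left
June 1903 has 30 days -> 103 left
July 1903 has 31 days -> 72 left
August 1903 has 31 days -> 41 left
September 1903 has 30 days -> 11 left
October 1903: 11 <= 31 -> lands on October 11

Result: 1903-10-11


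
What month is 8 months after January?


January is month 1
1 + 8 = 9

September


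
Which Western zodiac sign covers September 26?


Date: September 26
Conventional tropical zodiac dates: Libra from September 23 onward; Scorpio starts October 23
September 26 falls within the Libra range

Libra


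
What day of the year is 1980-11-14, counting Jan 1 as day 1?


Date: November 14, 1980
Days in months 1 through 10: 305
Plus 14 days in November

Day of year: 319


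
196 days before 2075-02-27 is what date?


Start: 2075-02-27, subtract 196 days
Back 27 days from February 27 reaches January 31, 2075 -> 169 left
January 2075 has 31 days -> back to December 31, 2074 -> 138 left
December 2074 has 31 days -> back to November 30, 2074 -> 107 left
November 2074 has 30 days -> back to October 31, 2074 -> 77 left
October 2074 has 31 days -> back to September 30, 2074 -> 46 left
September 2074 has 30 days -> back to August 31, 2074 -> 16 left
August 2074: 31 - 16 = 15 -> lands on August 15

Result: 2074-08-15


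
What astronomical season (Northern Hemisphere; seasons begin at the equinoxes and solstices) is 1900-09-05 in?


Date: September 5
Astronomical Summer (approx.; exact equinox/solstice day varies by year): June 21 to September 21
September 5 falls within the Summer window

Summer


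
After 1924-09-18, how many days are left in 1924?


Day of year: 262 of 366
Remaining = 366 - 262

104 days


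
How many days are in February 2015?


February 2015 (leap year: no)

28 days


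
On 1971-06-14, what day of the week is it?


Date: June 14, 1971
Anchor: Jan 1, 1971. With p = 1971 - 1 = 1970: (p + p//4 - p//100 + p//400) mod 7 = (1970 + 492 - 19 + 4) mod 7 = 2447 mod 7 = 4 -> Friday (Mon=0 ... Sun=6)
Days before June (Jan-May): 151; offset = 151 + 14 - 1 = 164
Weekday index = (4 + 164) mod 7 = 0

Day of the week: Monday


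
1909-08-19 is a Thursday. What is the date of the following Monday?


Current: Thursday
Target: Monday
Days ahead: 4

Next Monday: 1909-08-23


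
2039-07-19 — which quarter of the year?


Month: July (month 7)
Q1: Jan-Mar, Q2: Apr-Jun, Q3: Jul-Sep, Q4: Oct-Dec

Q3


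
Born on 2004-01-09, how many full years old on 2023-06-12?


Birth: 2004-01-09
Reference: 2023-06-12
Year difference: 2023 - 2004 = 19

19 years old


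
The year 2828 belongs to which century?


Century = (year - 1) // 100 + 1
= (2828 - 1) // 100 + 1
= 2827 // 100 + 1
= 28 + 1

29th century


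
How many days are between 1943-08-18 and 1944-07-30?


From 1943-08-18 to 1944-07-30
1943-08-18: days before August = 31 + 28 + 31 + 30 + 31 + 30 + 31 = 212 (1943 is not a leap year); day of year = 212 + 18 = 230
1944-07-30: days before July = 31 + 29 + 31 + 30 + 31 + 30 = 182 (1944 is a leap year); day of year = 182 + 30 = 212
Rest of 1943: 365 - 230 = 135
Total = 135 + 212 = 347

347 days


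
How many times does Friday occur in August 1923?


August 1923 has 31 days
Anchor: Jan 1, 1923. With p = 1923 - 1 = 1922: (p + p//4 - p//100 + p//400) mod 7 = (1922 + 480 - 19 + 4) mod 7 = 2387 mod 7 = 0 -> Monday (Mon=0 ... Sun=6)
Days before August (Jan-Jul): 212; August 1 index = (0 + 212) mod 7 = 2 -> Wednesday
First Friday is August 3
Fridays: 3, 10, 17, 24, 31

5 Fridays


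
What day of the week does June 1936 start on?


Target: June 1, 1936
Anchor: Jan 1, 1936. With p = 1936 - 1 = 1935: (p + p//4 - p//100 + p//400) mod 7 = (1935 + 483 - 19 + 4) mod 7 = 2403 mod 7 = 2 -> Wednesday (Mon=0 ... Sun=6)
Days before June (Jan-May): 152 days
Weekday index = (2 + 152) mod 7 = 0

Monday


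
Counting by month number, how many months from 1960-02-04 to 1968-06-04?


From February 1960 to June 1968
8 years * 12 = 96 months, plus 4 months = 100

100 months


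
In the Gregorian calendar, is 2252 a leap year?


Gregorian leap year rule: divisible by 4, but not by 100, unless also by 400.
2252 is divisible by 4 but not 100 -> leap year

Yes


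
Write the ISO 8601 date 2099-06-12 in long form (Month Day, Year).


ISO 2099-06-12 parses as year=2099, month=06, day=12
Month 6 -> June

June 12, 2099


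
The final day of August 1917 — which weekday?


August 1917 has 31 days
Anchor: Jan 1, 1917. With p = 1917 - 1 = 1916: (p + p//4 - p//100 + p//400) mod 7 = (1916 + 479 - 19 + 4) mod 7 = 2380 mod 7 = 0 -> Monday (Mon=0 ... Sun=6)
Days before August (Jan-Jul): 212; August 1 index = (0 + 212) mod 7 = 2 -> Wednesday
Last day offset: 31 - 1 = 30 days
Weekday index = (2 + 30) mod 7 = 4

Friday, August 31


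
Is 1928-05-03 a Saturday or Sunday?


Anchor: Jan 1, 1928. With p = 1928 - 1 = 1927: (p + p//4 - p//100 + p//400) mod 7 = (1927 + 481 - 19 + 4) mod 7 = 2393 mod 7 = 6 -> Sunday (Mon=0 ... Sun=6)
Day of year: 124; offset = 123
Weekday index = (6 + 123) mod 7 = 3 -> Thursday
Weekend days: Saturday, Sunday

No


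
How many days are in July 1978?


July 1978

31 days


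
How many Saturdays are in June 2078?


June 2078 has 30 days
Anchor: Jan 1, 2078. With p = 2078 - 1 = 2077: (p + p//4 - p//100 + p//400) mod 7 = (2077 + 519 - 20 + 5) mod 7 = 2581 mod 7 = 5 -> Saturday (Mon=0 ... Sun=6)
Days before June (Jan-May): 151; June 1 index = (5 + 151) mod 7 = 2 -> Wednesday
First Saturday is June 4
Saturdays: 4, 11, 18, 25

4 Saturdays


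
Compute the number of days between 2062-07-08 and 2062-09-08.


From 2062-07-08 to 2062-09-08
2062-07-08: days before July = 31 + 28 + 31 + 30 + 31 + 30 = 181 (2062 is not a leap year); day of year = 181 + 8 = 189
2062-09-08: days before September = 31 + 28 + 31 + 30 + 31 + 30 + 31 + 31 = 243 (2062 is not a leap year); day of year = 243 + 8 = 251
Same year: 251 - 189 = 62

62 days


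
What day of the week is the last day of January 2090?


January 2090 has 31 days
Anchor: Jan 1, 2090. With p = 2090 - 1 = 2089: (p + p//4 - p//100 + p//400) mod 7 = (2089 + 522 - 20 + 5) mod 7 = 2596 mod 7 = 6 -> Sunday (Mon=0 ... Sun=6)
January 1 is the anchor itself -> Sunday
Last day offset: 31 - 1 = 30 days
Weekday index = (6 + 30) mod 7 = 1

Tuesday, January 31


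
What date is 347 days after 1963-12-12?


Start: 1963-12-12, add 347 days
December 1963 has 31 days: 31 - 12 = 19 days to December 31 -> 328 left
January 1964 has 31 days -> 297 left
February 1964 has 29 days -> 268 left
March 1964 has 31 days -> 237 left
April 1964 has 30 days -> 207 left
May 1964 has 31 days -> 176 left
June 1964 has 30 days -> 146 left
July 1964 has 31 days -> 115 left
August 1964 has 31 days -> 84 left
September 1964 has 30 days -> 54 left
October 1964 has 31 days -> 23 left
November 1964: 23 <= 30 -> lands on November 23

Result: 1964-11-23


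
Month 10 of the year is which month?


Month 10 of 12

October


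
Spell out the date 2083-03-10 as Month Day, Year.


ISO 2083-03-10 parses as year=2083, month=03, day=10
Month 3 -> March

March 10, 2083


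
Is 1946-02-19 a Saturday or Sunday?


Anchor: Jan 1, 1946. With p = 1946 - 1 = 1945: (p + p//4 - p//100 + p//400) mod 7 = (1945 + 486 - 19 + 4) mod 7 = 2416 mod 7 = 1 -> Tuesday (Mon=0 ... Sun=6)
Day of year: 50; offset = 49
Weekday index = (1 + 49) mod 7 = 1 -> Tuesday
Weekend days: Saturday, Sunday

No


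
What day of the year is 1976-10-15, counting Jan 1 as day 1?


Date: October 15, 1976
Days in months 1 through 9: 274
Plus 15 days in October

Day of year: 289


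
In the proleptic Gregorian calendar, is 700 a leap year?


Gregorian leap year rule: divisible by 4, but not by 100, unless also by 400.
700 is divisible by 100 but not 400 -> not a leap year

No


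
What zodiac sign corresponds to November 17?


Date: November 17
Conventional tropical zodiac dates: Scorpio from October 23 onward; Sagittarius starts November 22
November 17 falls within the Scorpio range

Scorpio


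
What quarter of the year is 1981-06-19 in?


Month: June (month 6)
Q1: Jan-Mar, Q2: Apr-Jun, Q3: Jul-Sep, Q4: Oct-Dec

Q2


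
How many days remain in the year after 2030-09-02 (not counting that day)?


Day of year: 245 of 365
Remaining = 365 - 245

120 days


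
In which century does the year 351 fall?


Century = (year - 1) // 100 + 1
= (351 - 1) // 100 + 1
= 350 // 100 + 1
= 3 + 1

4th century


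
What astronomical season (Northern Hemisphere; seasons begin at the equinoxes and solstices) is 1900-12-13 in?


Date: December 13
Astronomical Autumn (approx.; exact equinox/solstice day varies by year): September 22 to December 20
December 13 falls within the Autumn window

Autumn


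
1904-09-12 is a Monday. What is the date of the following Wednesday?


Current: Monday
Target: Wednesday
Days ahead: 2

Next Wednesday: 1904-09-14


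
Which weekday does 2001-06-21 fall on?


Date: June 21, 2001
Anchor: Jan 1, 2001. With p = 2001 - 1 = 2000: (p + p//4 - p//100 + p//400) mod 7 = (2000 + 500 - 20 + 5) mod 7 = 2485 mod 7 = 0 -> Monday (Mon=0 ... Sun=6)
Days before June (Jan-May): 151; offset = 151 + 21 - 1 = 171
Weekday index = (0 + 171) mod 7 = 3

Day of the week: Thursday


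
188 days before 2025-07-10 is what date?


Start: 2025-07-10, subtract 188 days
Back 10 days from July 10 reaches June 30, 2025 -> 178 left
June 2025 has 30 days -> back to May 31, 2025 -> 148 left
May 2025 has 31 days -> back to April 30, 2025 -> 117 left
April 2025 has 30 days -> back to March 31, 2025 -> 87 left
March 2025 has 31 days -> back to February 28, 2025 -> 56 left
February 2025 has 28 days -> back to January 31, 2025 -> 28 left
January 2025: 31 - 28 = 3 -> lands on January 3

Result: 2025-01-03
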